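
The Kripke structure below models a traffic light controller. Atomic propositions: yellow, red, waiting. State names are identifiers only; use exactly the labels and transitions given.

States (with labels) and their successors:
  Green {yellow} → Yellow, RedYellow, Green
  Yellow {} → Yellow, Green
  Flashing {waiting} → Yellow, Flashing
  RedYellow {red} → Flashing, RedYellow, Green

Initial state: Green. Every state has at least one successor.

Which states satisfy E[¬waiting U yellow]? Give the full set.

States satisfying ¬waiting: {Green, Yellow, RedYellow}.
States satisfying yellow: {Green}.
States satisfying E[¬waiting U yellow]: {Green, Yellow, RedYellow}.

{Green, Yellow, RedYellow}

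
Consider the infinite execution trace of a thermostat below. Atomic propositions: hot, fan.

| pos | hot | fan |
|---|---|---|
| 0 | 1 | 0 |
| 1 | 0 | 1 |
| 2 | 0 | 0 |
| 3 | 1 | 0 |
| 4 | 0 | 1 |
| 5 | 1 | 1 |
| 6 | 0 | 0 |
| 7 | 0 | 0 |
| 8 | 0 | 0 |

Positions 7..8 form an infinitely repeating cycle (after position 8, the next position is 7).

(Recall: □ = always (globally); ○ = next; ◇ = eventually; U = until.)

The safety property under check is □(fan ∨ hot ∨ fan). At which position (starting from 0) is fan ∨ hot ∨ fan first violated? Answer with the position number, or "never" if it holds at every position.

2

Check fan ∨ hot ∨ fan at each position in order: 0 ✓, 1 ✓.
At position 2 the labels are {}, so fan ∨ hot ∨ fan is false there. This is the first violation.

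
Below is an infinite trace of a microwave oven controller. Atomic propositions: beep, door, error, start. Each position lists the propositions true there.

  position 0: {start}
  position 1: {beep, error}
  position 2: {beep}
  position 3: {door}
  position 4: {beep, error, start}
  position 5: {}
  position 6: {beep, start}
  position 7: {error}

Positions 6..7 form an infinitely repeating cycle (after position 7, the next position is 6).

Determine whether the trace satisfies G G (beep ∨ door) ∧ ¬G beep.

G (beep ∨ door) must hold at every position from 0 onward. It fails at position 0, so G G (beep ∨ door) is false.
At position 0: G G (beep ∨ door) is false; ¬G beep is true; so G G (beep ∨ door) ∧ ¬G beep is false.

No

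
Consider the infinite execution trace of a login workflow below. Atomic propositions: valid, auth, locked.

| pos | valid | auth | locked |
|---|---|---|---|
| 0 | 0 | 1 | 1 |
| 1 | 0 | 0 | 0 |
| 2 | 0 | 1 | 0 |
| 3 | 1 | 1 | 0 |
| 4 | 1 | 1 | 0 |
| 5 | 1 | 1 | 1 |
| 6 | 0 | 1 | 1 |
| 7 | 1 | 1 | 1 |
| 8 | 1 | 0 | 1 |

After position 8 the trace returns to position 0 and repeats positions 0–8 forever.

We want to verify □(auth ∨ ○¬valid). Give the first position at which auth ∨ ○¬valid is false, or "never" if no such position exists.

auth ∨ ○¬valid holds at every position 0..8, and those are all the positions the trace ever visits, so the invariant □(auth ∨ ○¬valid) is never violated.

never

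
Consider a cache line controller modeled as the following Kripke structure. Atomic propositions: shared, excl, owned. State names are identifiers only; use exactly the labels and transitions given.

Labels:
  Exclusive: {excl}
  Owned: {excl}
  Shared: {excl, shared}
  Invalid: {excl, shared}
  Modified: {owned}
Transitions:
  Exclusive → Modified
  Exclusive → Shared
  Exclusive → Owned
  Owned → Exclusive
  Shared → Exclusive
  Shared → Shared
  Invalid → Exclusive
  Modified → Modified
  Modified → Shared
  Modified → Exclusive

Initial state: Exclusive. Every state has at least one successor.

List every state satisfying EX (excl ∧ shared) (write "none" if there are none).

{Exclusive, Shared, Modified}

States satisfying excl ∧ shared: {Shared, Invalid}.
States satisfying EX (excl ∧ shared): {Exclusive, Shared, Modified}.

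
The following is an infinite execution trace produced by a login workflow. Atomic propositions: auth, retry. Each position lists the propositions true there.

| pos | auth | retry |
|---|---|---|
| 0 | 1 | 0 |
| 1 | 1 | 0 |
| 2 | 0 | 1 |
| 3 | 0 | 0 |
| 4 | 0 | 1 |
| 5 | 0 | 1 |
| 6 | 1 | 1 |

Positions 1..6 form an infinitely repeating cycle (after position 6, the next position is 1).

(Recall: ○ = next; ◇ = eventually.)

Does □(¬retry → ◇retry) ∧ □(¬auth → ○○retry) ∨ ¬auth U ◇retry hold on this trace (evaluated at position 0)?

Satisfied

Walking from position 0: ◇retry first holds at position 0, and ¬auth holds at every earlier position along the way, so ¬auth U ◇retry holds.
At position 0: □(¬retry → ◇retry) ∧ □(¬auth → ○○retry) is false; ¬auth U ◇retry is true; so □(¬retry → ◇retry) ∧ □(¬auth → ○○retry) ∨ ¬auth U ◇retry is true.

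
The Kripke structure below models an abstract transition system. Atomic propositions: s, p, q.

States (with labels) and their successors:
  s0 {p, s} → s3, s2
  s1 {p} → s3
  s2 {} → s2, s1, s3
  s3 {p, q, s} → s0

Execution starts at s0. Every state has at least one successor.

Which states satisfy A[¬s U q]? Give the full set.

{s1, s3}

States satisfying ¬s: {s1, s2}.
States satisfying q: {s3}.
States satisfying A[¬s U q]: {s1, s3}.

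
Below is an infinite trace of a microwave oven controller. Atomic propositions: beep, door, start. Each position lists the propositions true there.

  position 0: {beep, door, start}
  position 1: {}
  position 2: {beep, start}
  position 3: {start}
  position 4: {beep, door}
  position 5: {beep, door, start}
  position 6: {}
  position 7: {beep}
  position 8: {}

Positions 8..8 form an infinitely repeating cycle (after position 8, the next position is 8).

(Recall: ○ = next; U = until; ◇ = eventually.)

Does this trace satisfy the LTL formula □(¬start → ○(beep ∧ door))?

¬start → ○(beep ∧ door) must hold at every position from 0 onward. It fails at position 1, so □(¬start → ○(beep ∧ door)) is false.
Positions where ¬start holds: 1, 4, 6, 7, 8.
Check ○(beep ∧ door) at each: 1→fails, 4→ok, 6→fails, 7→fails, 8→fails.

Violated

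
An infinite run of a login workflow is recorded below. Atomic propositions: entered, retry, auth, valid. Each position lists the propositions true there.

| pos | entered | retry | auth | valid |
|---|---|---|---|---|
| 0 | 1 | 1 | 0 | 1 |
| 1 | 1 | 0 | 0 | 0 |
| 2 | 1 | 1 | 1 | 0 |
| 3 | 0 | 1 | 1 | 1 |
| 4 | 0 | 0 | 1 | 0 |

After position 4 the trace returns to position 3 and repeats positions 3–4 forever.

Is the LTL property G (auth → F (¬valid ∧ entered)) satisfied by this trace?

No

auth → F (¬valid ∧ entered) must hold at every position from 0 onward. It fails at position 3, so G (auth → F (¬valid ∧ entered)) is false.
Positions where auth holds: 2, 3, 4.
Check F (¬valid ∧ entered) at each: 2→ok, 3→fails, 4→fails.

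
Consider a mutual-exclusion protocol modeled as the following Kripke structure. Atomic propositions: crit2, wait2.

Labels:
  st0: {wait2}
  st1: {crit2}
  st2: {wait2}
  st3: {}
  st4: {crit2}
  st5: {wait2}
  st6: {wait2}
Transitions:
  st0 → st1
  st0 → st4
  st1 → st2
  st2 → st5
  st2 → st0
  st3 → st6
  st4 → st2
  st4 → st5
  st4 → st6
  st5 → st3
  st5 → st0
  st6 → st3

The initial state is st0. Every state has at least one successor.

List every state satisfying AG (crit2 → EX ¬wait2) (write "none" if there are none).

States satisfying crit2 → EX ¬wait2: {st0, st2, st3, st5, st6}.
States satisfying AG (crit2 → EX ¬wait2): {st3, st6}.

{st3, st6}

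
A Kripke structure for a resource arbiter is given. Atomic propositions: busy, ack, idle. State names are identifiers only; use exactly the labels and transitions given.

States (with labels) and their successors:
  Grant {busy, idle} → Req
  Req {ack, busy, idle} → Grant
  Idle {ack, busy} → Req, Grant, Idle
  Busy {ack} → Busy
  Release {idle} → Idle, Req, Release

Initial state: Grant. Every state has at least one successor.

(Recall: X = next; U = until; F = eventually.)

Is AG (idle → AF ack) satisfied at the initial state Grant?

Holds

States satisfying idle → AF ack: {Grant, Req, Idle, Busy}.
States satisfying AG (idle → AF ack): {Grant, Req, Idle, Busy}.
Every state reachable from Grant satisfies idle → AF ack.
Grant ∈ Sat(AG (idle → AF ack)).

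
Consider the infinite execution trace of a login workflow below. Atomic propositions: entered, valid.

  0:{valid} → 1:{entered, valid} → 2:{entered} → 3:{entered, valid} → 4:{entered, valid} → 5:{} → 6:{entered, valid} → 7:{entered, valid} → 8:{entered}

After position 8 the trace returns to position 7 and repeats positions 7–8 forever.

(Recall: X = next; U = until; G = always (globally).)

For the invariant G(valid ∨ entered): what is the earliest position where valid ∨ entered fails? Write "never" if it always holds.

Check valid ∨ entered at each position in order: 0 ✓, 1 ✓, 2 ✓, 3 ✓, 4 ✓.
At position 5 the labels are {}, so valid ∨ entered is false there. This is the first violation.

5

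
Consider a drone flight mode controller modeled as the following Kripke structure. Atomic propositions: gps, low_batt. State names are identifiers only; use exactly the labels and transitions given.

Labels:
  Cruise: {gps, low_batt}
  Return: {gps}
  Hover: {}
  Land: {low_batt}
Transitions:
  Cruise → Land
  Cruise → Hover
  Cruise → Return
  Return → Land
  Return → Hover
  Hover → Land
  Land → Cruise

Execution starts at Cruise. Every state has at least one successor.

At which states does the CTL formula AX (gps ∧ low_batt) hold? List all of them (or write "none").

States satisfying gps ∧ low_batt: {Cruise}.
States satisfying AX (gps ∧ low_batt): {Land}.

{Land}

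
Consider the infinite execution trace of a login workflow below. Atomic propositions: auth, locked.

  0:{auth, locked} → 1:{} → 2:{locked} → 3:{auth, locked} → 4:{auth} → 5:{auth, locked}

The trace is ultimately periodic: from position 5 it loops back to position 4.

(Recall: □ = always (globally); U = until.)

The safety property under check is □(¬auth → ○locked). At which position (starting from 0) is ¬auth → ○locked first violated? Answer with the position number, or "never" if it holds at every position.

¬auth → ○locked holds at every position 0..5, and those are all the positions the trace ever visits, so the invariant □(¬auth → ○locked) is never violated.

never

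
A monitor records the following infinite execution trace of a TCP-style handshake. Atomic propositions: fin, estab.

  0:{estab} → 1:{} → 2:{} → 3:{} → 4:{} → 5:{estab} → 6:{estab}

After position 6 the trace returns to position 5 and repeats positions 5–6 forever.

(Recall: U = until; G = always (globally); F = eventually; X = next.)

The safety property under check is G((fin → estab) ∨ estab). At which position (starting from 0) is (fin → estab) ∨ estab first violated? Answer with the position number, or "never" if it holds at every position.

never

(fin → estab) ∨ estab holds at every position 0..6, and those are all the positions the trace ever visits, so the invariant G((fin → estab) ∨ estab) is never violated.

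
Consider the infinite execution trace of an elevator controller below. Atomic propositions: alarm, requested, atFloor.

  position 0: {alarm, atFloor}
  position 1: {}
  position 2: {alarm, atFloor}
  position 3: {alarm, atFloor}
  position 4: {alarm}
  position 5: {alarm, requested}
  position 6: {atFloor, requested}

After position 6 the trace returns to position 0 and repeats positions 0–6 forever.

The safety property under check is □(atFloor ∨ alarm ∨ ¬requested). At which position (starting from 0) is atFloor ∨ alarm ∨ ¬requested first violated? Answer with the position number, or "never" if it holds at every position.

atFloor ∨ alarm ∨ ¬requested holds at every position 0..6, and those are all the positions the trace ever visits, so the invariant □(atFloor ∨ alarm ∨ ¬requested) is never violated.

never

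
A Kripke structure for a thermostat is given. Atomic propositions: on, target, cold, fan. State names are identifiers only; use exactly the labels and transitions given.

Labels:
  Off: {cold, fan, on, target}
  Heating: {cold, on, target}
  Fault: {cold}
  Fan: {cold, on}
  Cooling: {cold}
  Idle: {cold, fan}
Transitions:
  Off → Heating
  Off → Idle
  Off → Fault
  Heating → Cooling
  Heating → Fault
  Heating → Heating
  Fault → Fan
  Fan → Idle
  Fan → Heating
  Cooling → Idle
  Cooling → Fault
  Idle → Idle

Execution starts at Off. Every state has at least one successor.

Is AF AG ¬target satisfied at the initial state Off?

States satisfying AG ¬target: {Idle}.
States satisfying AF AG ¬target: {Idle}.
There is a path from Off along which AG ¬target never holds.
Off ∉ Sat(AF AG ¬target).

Does not hold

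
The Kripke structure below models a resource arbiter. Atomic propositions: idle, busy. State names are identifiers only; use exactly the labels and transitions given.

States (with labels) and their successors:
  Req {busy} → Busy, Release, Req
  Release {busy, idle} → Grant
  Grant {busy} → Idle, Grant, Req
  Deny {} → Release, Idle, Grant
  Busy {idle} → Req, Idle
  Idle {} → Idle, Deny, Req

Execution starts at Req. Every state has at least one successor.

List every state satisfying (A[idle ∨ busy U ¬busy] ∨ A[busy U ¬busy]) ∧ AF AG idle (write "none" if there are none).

none

States satisfying idle ∨ busy: {Req, Release, Grant, Busy}.
States satisfying ¬busy: {Deny, Busy, Idle}.
States satisfying A[idle ∨ busy U ¬busy]: {Deny, Busy, Idle}.
States satisfying busy: {Req, Release, Grant}.
States satisfying A[busy U ¬busy]: {Deny, Busy, Idle}.
States satisfying A[idle ∨ busy U ¬busy] ∨ A[busy U ¬busy]: {Deny, Busy, Idle}.
States satisfying AG idle: ∅.
States satisfying AF AG idle: ∅.
States satisfying (A[idle ∨ busy U ¬busy] ∨ A[busy U ¬busy]) ∧ AF AG idle: ∅.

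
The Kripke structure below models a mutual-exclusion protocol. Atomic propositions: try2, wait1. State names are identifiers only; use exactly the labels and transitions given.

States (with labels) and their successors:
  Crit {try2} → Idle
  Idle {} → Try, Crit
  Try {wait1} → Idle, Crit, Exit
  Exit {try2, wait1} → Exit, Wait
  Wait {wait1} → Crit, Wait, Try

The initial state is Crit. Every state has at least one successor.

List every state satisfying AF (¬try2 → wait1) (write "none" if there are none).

States satisfying ¬try2 → wait1: {Crit, Try, Exit, Wait}.
States satisfying AF (¬try2 → wait1): {Crit, Idle, Try, Exit, Wait}.

{Crit, Idle, Try, Exit, Wait}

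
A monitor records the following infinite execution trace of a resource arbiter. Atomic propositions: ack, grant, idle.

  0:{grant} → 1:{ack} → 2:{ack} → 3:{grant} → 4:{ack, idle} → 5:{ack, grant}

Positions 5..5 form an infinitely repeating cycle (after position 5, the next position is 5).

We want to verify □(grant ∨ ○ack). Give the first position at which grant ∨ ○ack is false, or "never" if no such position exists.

Check grant ∨ ○ack at each position in order: 0 ✓, 1 ✓.
At position 2 the labels are {ack} and the next position 3 has {grant}, so grant ∨ ○ack is false there. This is the first violation.

2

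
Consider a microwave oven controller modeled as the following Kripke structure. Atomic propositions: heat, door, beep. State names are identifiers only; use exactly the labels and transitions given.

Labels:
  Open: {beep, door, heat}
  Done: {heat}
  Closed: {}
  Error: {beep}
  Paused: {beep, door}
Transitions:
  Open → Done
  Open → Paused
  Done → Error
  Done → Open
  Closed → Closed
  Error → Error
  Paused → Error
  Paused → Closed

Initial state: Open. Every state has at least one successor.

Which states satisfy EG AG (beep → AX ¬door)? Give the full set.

{Closed, Error, Paused}

States satisfying AG (beep → AX ¬door): {Closed, Error, Paused}.
States satisfying EG AG (beep → AX ¬door): {Closed, Error, Paused}.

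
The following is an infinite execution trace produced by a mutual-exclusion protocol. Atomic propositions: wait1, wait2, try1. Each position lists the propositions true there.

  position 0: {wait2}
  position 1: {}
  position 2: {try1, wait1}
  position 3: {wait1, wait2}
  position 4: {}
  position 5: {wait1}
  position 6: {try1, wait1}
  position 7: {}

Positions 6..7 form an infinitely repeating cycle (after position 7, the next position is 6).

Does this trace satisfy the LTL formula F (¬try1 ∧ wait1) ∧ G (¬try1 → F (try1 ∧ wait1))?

Satisfied

¬try1 ∧ wait1 holds at position 3, which is reachable from 0, so F (¬try1 ∧ wait1) holds.
¬try1 → F (try1 ∧ wait1) holds at every position 0..7, and those are all positions ever visited, so G (¬try1 → F (try1 ∧ wait1)) holds.
Positions where ¬try1 holds: 0, 1, 3, 4, 5, 7.
Check F (try1 ∧ wait1) at each: 0→ok, 1→ok, 3→ok, 4→ok, 5→ok, 7→ok.
At position 0: F (¬try1 ∧ wait1) is true; G (¬try1 → F (try1 ∧ wait1)) is true; so F (¬try1 ∧ wait1) ∧ G (¬try1 → F (try1 ∧ wait1)) is true.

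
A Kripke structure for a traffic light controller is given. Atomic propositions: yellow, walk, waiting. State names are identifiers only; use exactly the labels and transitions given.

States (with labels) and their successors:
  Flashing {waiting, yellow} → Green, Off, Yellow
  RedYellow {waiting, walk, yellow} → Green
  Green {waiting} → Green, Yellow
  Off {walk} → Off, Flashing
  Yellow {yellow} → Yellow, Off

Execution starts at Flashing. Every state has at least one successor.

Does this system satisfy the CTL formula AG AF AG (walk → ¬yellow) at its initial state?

States satisfying AF AG (walk → ¬yellow): {Flashing, RedYellow, Green, Off, Yellow}.
States satisfying AG AF AG (walk → ¬yellow): {Flashing, RedYellow, Green, Off, Yellow}.
Every state reachable from Flashing satisfies AF AG (walk → ¬yellow).
Flashing ∈ Sat(AG AF AG (walk → ¬yellow)).

Satisfied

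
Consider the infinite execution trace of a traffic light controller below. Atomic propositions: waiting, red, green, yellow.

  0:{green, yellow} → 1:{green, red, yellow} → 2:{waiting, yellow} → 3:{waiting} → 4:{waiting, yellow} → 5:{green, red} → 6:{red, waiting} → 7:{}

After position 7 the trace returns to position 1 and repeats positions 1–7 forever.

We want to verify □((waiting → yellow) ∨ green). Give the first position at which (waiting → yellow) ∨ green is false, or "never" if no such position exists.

Check (waiting → yellow) ∨ green at each position in order: 0 ✓, 1 ✓, 2 ✓.
At position 3 the labels are {waiting}, so (waiting → yellow) ∨ green is false there. This is the first violation.

3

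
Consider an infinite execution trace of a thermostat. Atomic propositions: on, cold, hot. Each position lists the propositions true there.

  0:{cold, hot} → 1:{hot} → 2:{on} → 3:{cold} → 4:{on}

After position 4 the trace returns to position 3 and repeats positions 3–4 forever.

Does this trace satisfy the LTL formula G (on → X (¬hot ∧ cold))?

Yes

on → X (¬hot ∧ cold) holds at every position 0..4, and those are all positions ever visited, so G (on → X (¬hot ∧ cold)) holds.
Positions where on holds: 2, 4.
Check X (¬hot ∧ cold) at each: 2→ok, 4→ok.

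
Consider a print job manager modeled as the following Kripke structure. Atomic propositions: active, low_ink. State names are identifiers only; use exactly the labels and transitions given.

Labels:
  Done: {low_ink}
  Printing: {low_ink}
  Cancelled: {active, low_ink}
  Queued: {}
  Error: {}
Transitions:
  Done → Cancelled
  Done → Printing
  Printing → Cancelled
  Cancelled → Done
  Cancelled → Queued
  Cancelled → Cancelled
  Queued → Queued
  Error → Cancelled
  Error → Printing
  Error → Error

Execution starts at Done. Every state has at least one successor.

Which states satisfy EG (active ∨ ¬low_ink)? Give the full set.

States satisfying active ∨ ¬low_ink: {Cancelled, Queued, Error}.
States satisfying EG (active ∨ ¬low_ink): {Cancelled, Queued, Error}.

{Cancelled, Queued, Error}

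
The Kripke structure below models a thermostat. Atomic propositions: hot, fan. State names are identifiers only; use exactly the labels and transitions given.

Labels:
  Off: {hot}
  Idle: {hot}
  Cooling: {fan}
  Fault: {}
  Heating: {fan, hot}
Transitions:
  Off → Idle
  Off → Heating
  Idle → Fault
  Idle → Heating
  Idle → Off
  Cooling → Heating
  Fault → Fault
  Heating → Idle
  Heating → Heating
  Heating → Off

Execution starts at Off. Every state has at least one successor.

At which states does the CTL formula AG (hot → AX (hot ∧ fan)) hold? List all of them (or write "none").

{Fault}

States satisfying hot → AX (hot ∧ fan): {Cooling, Fault}.
States satisfying AG (hot → AX (hot ∧ fan)): {Fault}.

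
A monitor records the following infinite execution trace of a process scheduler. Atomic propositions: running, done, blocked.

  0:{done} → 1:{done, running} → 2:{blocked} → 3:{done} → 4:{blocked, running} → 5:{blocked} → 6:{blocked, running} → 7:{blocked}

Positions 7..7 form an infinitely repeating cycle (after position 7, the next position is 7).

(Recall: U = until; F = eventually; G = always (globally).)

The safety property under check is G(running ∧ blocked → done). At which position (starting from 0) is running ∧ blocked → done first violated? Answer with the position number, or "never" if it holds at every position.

Check running ∧ blocked → done at each position in order: 0 ✓, 1 ✓, 2 ✓, 3 ✓.
At position 4 the labels are {blocked, running}, so running ∧ blocked → done is false there. This is the first violation.

4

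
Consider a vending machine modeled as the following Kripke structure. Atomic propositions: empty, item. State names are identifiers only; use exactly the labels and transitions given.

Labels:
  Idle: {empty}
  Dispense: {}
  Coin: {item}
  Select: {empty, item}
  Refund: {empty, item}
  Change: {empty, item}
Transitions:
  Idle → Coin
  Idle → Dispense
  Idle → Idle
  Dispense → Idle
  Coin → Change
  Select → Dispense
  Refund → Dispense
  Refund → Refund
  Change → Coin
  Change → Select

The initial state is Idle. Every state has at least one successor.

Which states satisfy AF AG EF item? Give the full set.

States satisfying AG EF item: {Idle, Dispense, Coin, Select, Refund, Change}.
States satisfying AF AG EF item: {Idle, Dispense, Coin, Select, Refund, Change}.

{Idle, Dispense, Coin, Select, Refund, Change}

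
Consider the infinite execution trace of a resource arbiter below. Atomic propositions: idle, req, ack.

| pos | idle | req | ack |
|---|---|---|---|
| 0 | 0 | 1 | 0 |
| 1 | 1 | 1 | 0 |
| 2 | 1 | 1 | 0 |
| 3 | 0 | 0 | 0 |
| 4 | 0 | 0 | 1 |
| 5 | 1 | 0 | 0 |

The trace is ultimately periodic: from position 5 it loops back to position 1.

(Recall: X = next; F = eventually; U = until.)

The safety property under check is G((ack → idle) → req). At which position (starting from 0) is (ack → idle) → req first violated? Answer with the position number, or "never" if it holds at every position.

3

Check (ack → idle) → req at each position in order: 0 ✓, 1 ✓, 2 ✓.
At position 3 the labels are {}, so (ack → idle) → req is false there. This is the first violation.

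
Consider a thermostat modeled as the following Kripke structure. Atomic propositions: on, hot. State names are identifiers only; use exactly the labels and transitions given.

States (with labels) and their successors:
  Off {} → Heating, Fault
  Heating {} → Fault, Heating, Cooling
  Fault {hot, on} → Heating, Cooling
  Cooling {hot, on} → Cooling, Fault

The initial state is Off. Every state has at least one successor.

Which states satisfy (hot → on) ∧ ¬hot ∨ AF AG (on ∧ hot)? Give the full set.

{Off, Heating}

States satisfying hot → on: {Off, Heating, Fault, Cooling}.
States satisfying ¬hot: {Off, Heating}.
States satisfying (hot → on) ∧ ¬hot: {Off, Heating}.
States satisfying AG (on ∧ hot): ∅.
States satisfying AF AG (on ∧ hot): ∅.
States satisfying (hot → on) ∧ ¬hot ∨ AF AG (on ∧ hot): {Off, Heating}.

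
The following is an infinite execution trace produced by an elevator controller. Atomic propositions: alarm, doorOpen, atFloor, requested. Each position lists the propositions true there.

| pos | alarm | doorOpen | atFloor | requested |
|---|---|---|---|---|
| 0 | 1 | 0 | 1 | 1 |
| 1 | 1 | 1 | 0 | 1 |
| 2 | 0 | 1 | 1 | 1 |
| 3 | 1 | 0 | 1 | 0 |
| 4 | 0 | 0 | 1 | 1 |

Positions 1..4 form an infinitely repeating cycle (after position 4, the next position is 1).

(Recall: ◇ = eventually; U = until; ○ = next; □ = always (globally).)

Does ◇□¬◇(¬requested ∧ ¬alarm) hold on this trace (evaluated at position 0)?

□¬◇(¬requested ∧ ¬alarm) holds at position 0, which is reachable from 0, so ◇□¬◇(¬requested ∧ ¬alarm) holds.

Yes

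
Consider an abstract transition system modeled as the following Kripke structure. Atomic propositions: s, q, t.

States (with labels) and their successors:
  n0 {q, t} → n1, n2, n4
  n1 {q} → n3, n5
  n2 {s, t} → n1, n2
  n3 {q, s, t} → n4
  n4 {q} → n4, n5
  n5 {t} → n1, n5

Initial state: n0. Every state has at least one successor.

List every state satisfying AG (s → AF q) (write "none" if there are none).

{n1, n3, n4, n5}

States satisfying s → AF q: {n0, n1, n3, n4, n5}.
States satisfying AG (s → AF q): {n1, n3, n4, n5}.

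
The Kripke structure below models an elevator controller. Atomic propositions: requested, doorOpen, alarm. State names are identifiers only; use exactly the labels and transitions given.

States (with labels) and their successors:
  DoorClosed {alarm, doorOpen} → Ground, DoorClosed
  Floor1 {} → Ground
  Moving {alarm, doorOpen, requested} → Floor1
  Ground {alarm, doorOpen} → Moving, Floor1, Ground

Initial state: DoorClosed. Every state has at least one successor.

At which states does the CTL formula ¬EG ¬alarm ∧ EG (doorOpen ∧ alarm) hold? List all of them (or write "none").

States satisfying ¬alarm: {Floor1}.
States satisfying EG ¬alarm: ∅.
States satisfying ¬EG ¬alarm: {DoorClosed, Floor1, Moving, Ground}.
States satisfying doorOpen ∧ alarm: {DoorClosed, Moving, Ground}.
States satisfying EG (doorOpen ∧ alarm): {DoorClosed, Ground}.
States satisfying ¬EG ¬alarm ∧ EG (doorOpen ∧ alarm): {DoorClosed, Ground}.

{DoorClosed, Ground}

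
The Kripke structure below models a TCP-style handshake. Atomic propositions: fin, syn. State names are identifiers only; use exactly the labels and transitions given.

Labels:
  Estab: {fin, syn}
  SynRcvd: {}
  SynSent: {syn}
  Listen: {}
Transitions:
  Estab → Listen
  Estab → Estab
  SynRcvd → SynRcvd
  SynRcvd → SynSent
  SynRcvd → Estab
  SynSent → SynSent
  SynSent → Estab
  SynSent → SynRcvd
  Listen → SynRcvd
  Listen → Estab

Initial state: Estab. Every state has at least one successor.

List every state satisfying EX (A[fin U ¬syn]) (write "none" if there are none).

States satisfying A[fin U ¬syn]: {SynRcvd, Listen}.
States satisfying EX (A[fin U ¬syn]): {Estab, SynRcvd, SynSent, Listen}.

{Estab, SynRcvd, SynSent, Listen}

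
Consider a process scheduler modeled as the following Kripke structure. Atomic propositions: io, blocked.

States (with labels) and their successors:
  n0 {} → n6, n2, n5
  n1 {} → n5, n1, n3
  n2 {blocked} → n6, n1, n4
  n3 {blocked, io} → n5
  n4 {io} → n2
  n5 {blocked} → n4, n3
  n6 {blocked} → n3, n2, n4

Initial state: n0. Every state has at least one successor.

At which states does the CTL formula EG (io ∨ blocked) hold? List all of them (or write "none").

{n2, n3, n4, n5, n6}

States satisfying io ∨ blocked: {n2, n3, n4, n5, n6}.
States satisfying EG (io ∨ blocked): {n2, n3, n4, n5, n6}.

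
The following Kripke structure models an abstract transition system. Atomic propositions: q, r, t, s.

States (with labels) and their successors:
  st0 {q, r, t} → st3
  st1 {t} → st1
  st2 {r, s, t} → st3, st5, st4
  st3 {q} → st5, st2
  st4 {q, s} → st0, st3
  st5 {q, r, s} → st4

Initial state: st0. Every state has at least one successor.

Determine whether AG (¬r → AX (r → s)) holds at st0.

Violated

States satisfying ¬r → AX (r → s): {st0, st1, st2, st3, st5}.
States satisfying AG (¬r → AX (r → s)): {st1}.
st4 is reachable from st0 and violates ¬r → AX (r → s), so AG fails at st0.
st0 ∉ Sat(AG (¬r → AX (r → s))).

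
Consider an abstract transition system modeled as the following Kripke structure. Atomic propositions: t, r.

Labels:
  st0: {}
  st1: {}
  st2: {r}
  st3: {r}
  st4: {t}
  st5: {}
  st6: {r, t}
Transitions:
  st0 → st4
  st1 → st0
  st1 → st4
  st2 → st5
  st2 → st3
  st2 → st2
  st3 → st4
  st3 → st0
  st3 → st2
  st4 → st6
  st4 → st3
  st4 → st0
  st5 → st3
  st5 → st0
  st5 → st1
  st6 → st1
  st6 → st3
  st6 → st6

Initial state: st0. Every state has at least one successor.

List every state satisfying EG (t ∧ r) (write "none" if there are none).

States satisfying t ∧ r: {st6}.
States satisfying EG (t ∧ r): {st6}.

{st6}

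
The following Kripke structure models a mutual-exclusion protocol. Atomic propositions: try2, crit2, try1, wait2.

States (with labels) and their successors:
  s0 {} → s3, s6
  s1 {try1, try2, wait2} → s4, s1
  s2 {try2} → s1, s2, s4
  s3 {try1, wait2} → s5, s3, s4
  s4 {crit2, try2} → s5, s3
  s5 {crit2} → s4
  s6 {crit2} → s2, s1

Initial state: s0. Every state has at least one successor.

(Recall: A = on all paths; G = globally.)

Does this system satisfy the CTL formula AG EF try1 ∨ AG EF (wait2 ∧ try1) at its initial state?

Satisfied

States satisfying EF try1: {s0, s1, s2, s3, s4, s5, s6}.
States satisfying AG EF try1: {s0, s1, s2, s3, s4, s5, s6}.
States satisfying EF (wait2 ∧ try1): {s0, s1, s2, s3, s4, s5, s6}.
States satisfying AG EF (wait2 ∧ try1): {s0, s1, s2, s3, s4, s5, s6}.
States satisfying AG EF try1 ∨ AG EF (wait2 ∧ try1): {s0, s1, s2, s3, s4, s5, s6}.
s0 ∈ Sat(AG EF try1 ∨ AG EF (wait2 ∧ try1)).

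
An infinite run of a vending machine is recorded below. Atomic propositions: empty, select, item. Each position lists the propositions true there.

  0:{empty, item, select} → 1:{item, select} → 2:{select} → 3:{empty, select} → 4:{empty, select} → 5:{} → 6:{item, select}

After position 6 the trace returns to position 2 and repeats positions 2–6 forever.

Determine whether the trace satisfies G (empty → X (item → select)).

empty → X (item → select) holds at every position 0..6, and those are all positions ever visited, so G (empty → X (item → select)) holds.
Positions where empty holds: 0, 3, 4.
Check X (item → select) at each: 0→ok, 3→ok, 4→ok.

Yes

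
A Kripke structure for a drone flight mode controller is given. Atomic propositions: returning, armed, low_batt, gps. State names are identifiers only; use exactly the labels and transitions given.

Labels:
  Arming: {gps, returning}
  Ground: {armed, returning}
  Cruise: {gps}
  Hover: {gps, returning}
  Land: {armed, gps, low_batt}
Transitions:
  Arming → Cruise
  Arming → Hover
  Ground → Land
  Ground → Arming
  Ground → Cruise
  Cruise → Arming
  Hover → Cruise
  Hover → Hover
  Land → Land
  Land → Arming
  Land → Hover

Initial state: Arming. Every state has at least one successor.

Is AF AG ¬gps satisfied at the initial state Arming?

States satisfying AG ¬gps: ∅.
States satisfying AF AG ¬gps: ∅.
There is a path from Arming along which AG ¬gps never holds.
Arming ∉ Sat(AF AG ¬gps).

Violated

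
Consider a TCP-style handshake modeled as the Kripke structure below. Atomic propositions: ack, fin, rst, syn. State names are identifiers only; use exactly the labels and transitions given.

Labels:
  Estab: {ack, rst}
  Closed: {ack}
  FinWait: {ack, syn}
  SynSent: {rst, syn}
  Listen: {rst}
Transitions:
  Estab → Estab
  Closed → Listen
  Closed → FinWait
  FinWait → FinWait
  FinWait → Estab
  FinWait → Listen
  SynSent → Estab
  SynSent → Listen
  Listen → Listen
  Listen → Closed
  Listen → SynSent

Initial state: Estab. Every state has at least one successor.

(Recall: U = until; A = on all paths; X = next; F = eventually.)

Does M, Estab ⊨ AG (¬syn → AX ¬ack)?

Violated

States satisfying ¬syn → AX ¬ack: {FinWait, SynSent}.
States satisfying AG (¬syn → AX ¬ack): ∅.
Estab is reachable from Estab and violates ¬syn → AX ¬ack, so AG fails at Estab.
Estab ∉ Sat(AG (¬syn → AX ¬ack)).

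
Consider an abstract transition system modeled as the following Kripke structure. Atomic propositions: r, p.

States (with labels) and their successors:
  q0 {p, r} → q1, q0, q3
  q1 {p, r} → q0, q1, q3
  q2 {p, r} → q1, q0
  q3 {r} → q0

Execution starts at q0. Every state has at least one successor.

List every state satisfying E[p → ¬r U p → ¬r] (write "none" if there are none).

States satisfying p → ¬r: {q3}.
States satisfying E[p → ¬r U p → ¬r]: {q3}.

{q3}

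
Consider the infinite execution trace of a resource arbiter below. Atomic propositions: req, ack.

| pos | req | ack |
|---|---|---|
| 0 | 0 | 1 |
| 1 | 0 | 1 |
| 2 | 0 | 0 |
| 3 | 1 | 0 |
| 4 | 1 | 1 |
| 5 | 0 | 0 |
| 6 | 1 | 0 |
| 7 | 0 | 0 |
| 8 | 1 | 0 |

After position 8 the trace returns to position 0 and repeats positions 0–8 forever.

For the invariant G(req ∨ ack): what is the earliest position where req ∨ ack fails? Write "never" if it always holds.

2

Check req ∨ ack at each position in order: 0 ✓, 1 ✓.
At position 2 the labels are {}, so req ∨ ack is false there. This is the first violation.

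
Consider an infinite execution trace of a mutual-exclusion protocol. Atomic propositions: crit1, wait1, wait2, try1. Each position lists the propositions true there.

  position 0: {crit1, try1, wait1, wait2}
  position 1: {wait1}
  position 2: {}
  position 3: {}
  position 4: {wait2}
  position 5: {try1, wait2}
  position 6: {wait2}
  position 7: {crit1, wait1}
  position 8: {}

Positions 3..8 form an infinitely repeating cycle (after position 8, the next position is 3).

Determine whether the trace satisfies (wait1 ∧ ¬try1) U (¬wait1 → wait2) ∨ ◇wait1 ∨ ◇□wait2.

Holds

□wait2 is false at every position 0..8, so it never becomes true and ◇□wait2 fails.
At position 0: (wait1 ∧ ¬try1) U (¬wait1 → wait2) ∨ ◇wait1 is true; ◇□wait2 is false; so (wait1 ∧ ¬try1) U (¬wait1 → wait2) ∨ ◇wait1 ∨ ◇□wait2 is true.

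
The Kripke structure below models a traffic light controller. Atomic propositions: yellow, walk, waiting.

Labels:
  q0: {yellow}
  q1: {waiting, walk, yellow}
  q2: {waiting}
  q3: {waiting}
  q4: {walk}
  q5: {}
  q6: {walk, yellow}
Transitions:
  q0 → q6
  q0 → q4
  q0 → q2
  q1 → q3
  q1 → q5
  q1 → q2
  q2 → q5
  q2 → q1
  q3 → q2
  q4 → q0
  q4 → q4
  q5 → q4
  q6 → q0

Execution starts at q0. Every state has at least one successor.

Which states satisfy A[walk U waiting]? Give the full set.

{q1, q2, q3}

States satisfying walk: {q1, q4, q6}.
States satisfying waiting: {q1, q2, q3}.
States satisfying A[walk U waiting]: {q1, q2, q3}.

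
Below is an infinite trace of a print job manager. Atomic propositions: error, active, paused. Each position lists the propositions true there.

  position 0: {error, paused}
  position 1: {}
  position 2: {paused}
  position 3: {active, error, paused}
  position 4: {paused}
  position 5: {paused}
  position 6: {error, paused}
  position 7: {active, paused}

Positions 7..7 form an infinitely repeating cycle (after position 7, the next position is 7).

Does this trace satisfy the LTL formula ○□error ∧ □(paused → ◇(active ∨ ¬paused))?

Violated

The position after 0 is 1; □error is false there.
paused → ◇(active ∨ ¬paused) holds at every position 0..7, and those are all positions ever visited, so □(paused → ◇(active ∨ ¬paused)) holds.
Positions where paused holds: 0, 2, 3, 4, 5, 6, 7.
Check ◇(active ∨ ¬paused) at each: 0→ok, 2→ok, 3→ok, 4→ok, 5→ok, 6→ok, 7→ok.
At position 0: ○□error is false; □(paused → ◇(active ∨ ¬paused)) is true; so ○□error ∧ □(paused → ◇(active ∨ ¬paused)) is false.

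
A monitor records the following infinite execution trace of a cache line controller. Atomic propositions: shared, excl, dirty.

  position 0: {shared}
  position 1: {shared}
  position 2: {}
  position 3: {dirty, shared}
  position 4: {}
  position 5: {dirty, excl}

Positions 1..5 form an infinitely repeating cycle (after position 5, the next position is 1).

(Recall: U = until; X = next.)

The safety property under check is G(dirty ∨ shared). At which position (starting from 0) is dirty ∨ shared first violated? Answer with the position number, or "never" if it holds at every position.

2

Check dirty ∨ shared at each position in order: 0 ✓, 1 ✓.
At position 2 the labels are {}, so dirty ∨ shared is false there. This is the first violation.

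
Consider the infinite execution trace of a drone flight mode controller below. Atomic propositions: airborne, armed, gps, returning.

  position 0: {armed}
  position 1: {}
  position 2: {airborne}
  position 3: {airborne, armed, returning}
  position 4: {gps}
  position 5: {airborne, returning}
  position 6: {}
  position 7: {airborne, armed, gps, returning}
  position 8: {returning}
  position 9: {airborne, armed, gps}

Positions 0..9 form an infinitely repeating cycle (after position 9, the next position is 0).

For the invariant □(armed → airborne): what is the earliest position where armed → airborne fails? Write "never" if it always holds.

At position 0 the labels are {armed}, so armed → airborne is false there. This is the first violation.

0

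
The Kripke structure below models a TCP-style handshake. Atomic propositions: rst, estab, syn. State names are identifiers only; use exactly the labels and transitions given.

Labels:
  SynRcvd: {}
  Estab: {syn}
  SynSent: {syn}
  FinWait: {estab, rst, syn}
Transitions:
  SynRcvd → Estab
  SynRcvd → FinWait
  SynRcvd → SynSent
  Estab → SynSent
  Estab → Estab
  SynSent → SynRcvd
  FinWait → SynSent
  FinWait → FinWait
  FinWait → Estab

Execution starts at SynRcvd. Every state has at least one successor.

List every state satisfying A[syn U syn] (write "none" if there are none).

States satisfying syn: {Estab, SynSent, FinWait}.
States satisfying A[syn U syn]: {Estab, SynSent, FinWait}.

{Estab, SynSent, FinWait}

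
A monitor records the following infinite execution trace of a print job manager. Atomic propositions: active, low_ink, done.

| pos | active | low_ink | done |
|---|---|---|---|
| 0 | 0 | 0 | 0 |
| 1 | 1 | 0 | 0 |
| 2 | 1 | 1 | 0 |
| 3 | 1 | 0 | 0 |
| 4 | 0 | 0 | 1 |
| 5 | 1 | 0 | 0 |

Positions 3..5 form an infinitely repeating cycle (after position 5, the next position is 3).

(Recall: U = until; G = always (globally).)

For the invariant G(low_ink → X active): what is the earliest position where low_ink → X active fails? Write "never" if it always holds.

low_ink → X active holds at every position 0..5, and those are all the positions the trace ever visits, so the invariant G(low_ink → X active) is never violated.

never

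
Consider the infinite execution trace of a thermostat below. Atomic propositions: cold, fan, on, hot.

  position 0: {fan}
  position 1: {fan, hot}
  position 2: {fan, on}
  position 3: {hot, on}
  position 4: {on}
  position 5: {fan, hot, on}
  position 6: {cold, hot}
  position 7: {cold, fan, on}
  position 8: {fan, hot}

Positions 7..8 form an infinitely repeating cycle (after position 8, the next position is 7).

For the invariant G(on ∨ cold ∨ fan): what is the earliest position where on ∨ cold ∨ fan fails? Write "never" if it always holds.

never

on ∨ cold ∨ fan holds at every position 0..8, and those are all the positions the trace ever visits, so the invariant G(on ∨ cold ∨ fan) is never violated.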